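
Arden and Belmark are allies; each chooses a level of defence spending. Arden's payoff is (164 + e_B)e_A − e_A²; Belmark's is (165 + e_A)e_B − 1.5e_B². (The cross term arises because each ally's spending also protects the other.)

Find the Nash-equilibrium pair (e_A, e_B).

131.4, 98.8

Expanding Arden's payoff: 164e_A + e_Be_A − e_A².
∂π/∂e_A = 164 + e_B − 2e_A = 0, so e_A = 82 + 0.5e_B.
Likewise for Belmark: e_B = 55 + (1/3)e_A.
Substituting the second reaction function into the first: e_A = 82 + 0.5(55 + (1/3)e_A), which gives (5/6)e_A = 109.5 ⇒ e_A = 131.4.
Then e_B = 55 + (1/3)·131.4 = 98.8.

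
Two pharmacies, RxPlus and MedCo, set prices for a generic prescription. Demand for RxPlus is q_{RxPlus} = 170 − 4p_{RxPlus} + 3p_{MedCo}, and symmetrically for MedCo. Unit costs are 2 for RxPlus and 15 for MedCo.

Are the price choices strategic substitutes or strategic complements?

RxPlus's profit: π = (p_{RxPlus} − 2)(170 − 4p_{RxPlus} + 3p_{MedCo}).
∂π/∂p_{RxPlus} = 178 − 8p_{RxPlus} + 3p_{MedCo} = 0 ⇒ p_{RxPlus} = 22.25 + 0.375p_{MedCo}.
The best-response slope dp_{RxPlus}/dp_{MedCo} = 0.375 > 0: the reaction function is upward-sloping, so the choices are strategic complements.

strategic complements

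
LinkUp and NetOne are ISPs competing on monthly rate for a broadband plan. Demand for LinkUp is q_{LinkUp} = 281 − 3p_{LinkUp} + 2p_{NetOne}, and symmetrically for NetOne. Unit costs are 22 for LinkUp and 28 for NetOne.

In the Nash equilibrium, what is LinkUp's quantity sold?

197.625

LinkUp's profit: π = (p_{LinkUp} − 22)(281 − 3p_{LinkUp} + 2p_{NetOne}).
∂π/∂p_{LinkUp} = 347 − 6p_{LinkUp} + 2p_{NetOne} = 0 ⇒ p_{LinkUp} = 347/6 + (1/3)p_{NetOne}.
Similarly p_{NetOne} = 365/6 + (1/3)p_{LinkUp}.
Substituting the second reaction function into the first: p_{LinkUp} = 347/6 + (1/3)(365/6 + (1/3)p_{LinkUp}), which gives (8/9)p_{LinkUp} = 703/9 ⇒ p_{LinkUp} = 87.875.
Then p_{NetOne} = 365/6 + (1/3)·87.875 = 90.125.
q_{LinkUp} = 281 − 3·87.875 + 2·90.125 = 197.625.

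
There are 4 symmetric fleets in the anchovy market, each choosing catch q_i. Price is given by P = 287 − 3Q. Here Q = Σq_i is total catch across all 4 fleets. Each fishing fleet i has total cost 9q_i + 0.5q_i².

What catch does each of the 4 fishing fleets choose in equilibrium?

A representative fishing fleet's profit is π_i = q_i(287 − 3Q) − 9q_i − 0.5q_i², with Q = q_i + Σ_{j≠i} q_j.
First-order condition: 278 − 7q_i − 3Σ_{j≠i} q_j = 0.
With identical fishing fleets, set every q_j = q: then 278 − 7q − 9q = 0, i.e. q = 278/16 = 17.375.

17.375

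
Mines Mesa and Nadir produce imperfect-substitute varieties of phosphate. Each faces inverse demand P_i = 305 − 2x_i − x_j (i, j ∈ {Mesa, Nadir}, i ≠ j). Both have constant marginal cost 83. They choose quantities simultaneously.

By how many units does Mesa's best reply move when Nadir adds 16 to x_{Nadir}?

-4

Mine Mesa's profit: π = x_{Mesa}(305 − 2x_{Mesa} − x_{Nadir}) − 83x_{Mesa}.
∂π/∂x_{Mesa} = 222 − 4x_{Mesa} − x_{Nadir} = 0 ⇒ x_{Mesa} = 55.5 − 0.25x_{Nadir}.
The reaction-function slope is −0.25, so a 16-unit rise in x_{Nadir} moves x_{Mesa} by −0.25 × 16 = −4. Mesa's best response falls — the actions are strategic substitutes.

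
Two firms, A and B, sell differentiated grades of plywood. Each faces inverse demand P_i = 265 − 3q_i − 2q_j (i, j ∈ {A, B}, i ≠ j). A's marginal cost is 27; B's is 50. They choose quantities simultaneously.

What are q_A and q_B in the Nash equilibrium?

Firm A's profit: π = q_A(265 − 3q_A − 2q_B) − 27q_A.
∂π/∂q_A = 238 − 6q_A − 2q_B = 0 ⇒ q_A = 119/3 − (1/3)q_B.
Similarly q_B = 215/6 − (1/3)q_A.
Plugging q_B into A's best response: q_A = 119/3 − (1/3)(215/6 − (1/3)q_A) ⇒ (8/9)q_A = 499/18, so q_A = 31.1875.
Then q_B = 215/6 − (1/3)·31.1875 = 25.4375.

31.1875, 25.4375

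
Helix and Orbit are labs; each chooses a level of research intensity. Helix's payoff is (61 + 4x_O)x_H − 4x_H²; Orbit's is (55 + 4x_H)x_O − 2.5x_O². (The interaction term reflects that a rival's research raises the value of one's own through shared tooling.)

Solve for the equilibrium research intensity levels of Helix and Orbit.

Expanding Helix's payoff: 61x_H + 4x_Ox_H − 4x_H².
∂π/∂x_H = 61 + 4x_O − 8x_H = 0, so x_H = 7.625 + 0.5x_O.
Likewise for Orbit: x_O = 11 + 0.8x_H.
Substituting the second reaction function into the first: x_H = 7.625 + 0.5(11 + 0.8x_H), which gives 0.6x_H = 13.125 ⇒ x_H = 21.875.
Then x_O = 11 + 0.8·21.875 = 28.5.

21.875, 28.5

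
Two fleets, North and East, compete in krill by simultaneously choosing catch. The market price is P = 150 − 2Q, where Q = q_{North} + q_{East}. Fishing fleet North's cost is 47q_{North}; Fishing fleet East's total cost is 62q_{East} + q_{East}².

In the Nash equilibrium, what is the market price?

Fishing fleet North's profit: π = q_{North}(150 − 2(q_{North} + q_{East})) − 47q_{North}.
∂π/∂q_{North} = 103 − 4q_{North} − 2q_{East} = 0, so q_{North} = 25.75 − 0.5q_{East}.
For East: ∂π/∂q_{East} = 88 − 6q_{East} − 2q_{North} = 0 ⇒ q_{East} = 44/3 − (1/3)q_{North}.
Plugging q_{East} into North's best response: q_{North} = 25.75 − 0.5(44/3 − (1/3)q_{North}) ⇒ (5/6)q_{North} = 221/12, so q_{North} = 22.1.
Then q_{East} = 44/3 − (1/3)·22.1 = 7.3.
Equilibrium price: P = 150 − 2·29.4 = 91.2.

91.2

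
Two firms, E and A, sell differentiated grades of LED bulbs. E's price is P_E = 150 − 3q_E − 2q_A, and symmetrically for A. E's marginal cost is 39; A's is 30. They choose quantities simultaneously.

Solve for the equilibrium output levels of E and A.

Firm E's profit: π = q_E(150 − 3q_E − 2q_A) − 39q_E.
∂π/∂q_E = 111 − 6q_E − 2q_A = 0 ⇒ q_E = 18.5 − (1/3)q_A.
Similarly q_A = 20 − (1/3)q_E.
Solving the two reaction functions simultaneously: (1 − (−1/3)(−1/3))q_E = 18.5 − (1/3)·20, so (8/9)q_E = 71/6 and q_E = 13.3125.
Then q_A = 20 − (1/3)·13.3125 = 15.5625.

13.3125, 15.5625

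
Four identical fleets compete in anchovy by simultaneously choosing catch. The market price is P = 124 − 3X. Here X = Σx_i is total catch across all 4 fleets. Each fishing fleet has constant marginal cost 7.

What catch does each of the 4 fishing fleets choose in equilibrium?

A representative fishing fleet's profit is π_i = x_i(124 − 3X) − 7x_i, with X = x_i + Σ_{j≠i} x_j.
First-order condition: 117 − 6x_i − 3Σ_{j≠i} x_j = 0.
With identical fishing fleets, set every x_j = x: then 117 − 6x − 9x = 0, i.e. x = 117/15 = 7.8.

7.8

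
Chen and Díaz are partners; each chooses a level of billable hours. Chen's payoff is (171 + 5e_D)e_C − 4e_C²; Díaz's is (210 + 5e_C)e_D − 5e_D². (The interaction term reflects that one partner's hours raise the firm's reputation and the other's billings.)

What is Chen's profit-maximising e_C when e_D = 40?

46.375

Expanding Chen's payoff: 171e_C + 5e_De_C − 4e_C².
∂π/∂e_C = 171 + 5e_D − 8e_C = 0, so e_C = 21.375 + 0.625e_D.
At e_D = 40: e_C = 21.375 + 0.625·40 = 46.375.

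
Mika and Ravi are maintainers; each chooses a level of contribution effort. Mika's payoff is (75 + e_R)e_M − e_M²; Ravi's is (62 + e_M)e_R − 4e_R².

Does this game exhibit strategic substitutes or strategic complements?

strategic complements

Expanding Mika's payoff: 75e_M + e_Re_M − e_M².
∂π/∂e_M = 75 + e_R − 2e_M = 0, so e_M = 37.5 + 0.5e_R.
The best-response slope de_M/de_R = 0.5 > 0: the reaction function is upward-sloping, so the choices are strategic complements.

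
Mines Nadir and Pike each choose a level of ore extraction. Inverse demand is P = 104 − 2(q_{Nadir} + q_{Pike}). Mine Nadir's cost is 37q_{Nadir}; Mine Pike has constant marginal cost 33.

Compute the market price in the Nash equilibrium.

58

Mine Nadir's profit: π = q_{Nadir}(104 − 2(q_{Nadir} + q_{Pike})) − 37q_{Nadir}.
∂π/∂q_{Nadir} = 67 − 4q_{Nadir} − 2q_{Pike} = 0, so q_{Nadir} = 16.75 − 0.5q_{Pike}.
By the same steps for Pike: q_{Pike} = 17.75 − 0.5q_{Nadir}.
Solving the two reaction functions simultaneously: (1 − (−0.5)(−0.5))q_{Nadir} = 16.75 − 0.5·17.75, so 0.75q_{Nadir} = 7.875 and q_{Nadir} = 10.5.
Then q_{Pike} = 17.75 − 0.5·10.5 = 12.5.
Equilibrium price: P = 104 − 2·23 = 58.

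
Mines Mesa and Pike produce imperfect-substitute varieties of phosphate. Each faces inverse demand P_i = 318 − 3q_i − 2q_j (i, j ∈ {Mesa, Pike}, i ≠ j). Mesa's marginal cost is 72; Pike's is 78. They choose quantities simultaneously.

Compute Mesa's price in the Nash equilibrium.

165.375

Mine Mesa's profit: π = q_{Mesa}(318 − 3q_{Mesa} − 2q_{Pike}) − 72q_{Mesa}.
∂π/∂q_{Mesa} = 246 − 6q_{Mesa} − 2q_{Pike} = 0 ⇒ q_{Mesa} = 41 − (1/3)q_{Pike}.
Similarly q_{Pike} = 40 − (1/3)q_{Mesa}.
Solving the two reaction functions simultaneously: (1 − (−1/3)(−1/3))q_{Mesa} = 41 − (1/3)·40, so (8/9)q_{Mesa} = 83/3 and q_{Mesa} = 31.125.
Then q_{Pike} = 40 − (1/3)·31.125 = 29.625.
P_{Mesa} = 318 − 3·31.125 − 2·29.625 = 165.375.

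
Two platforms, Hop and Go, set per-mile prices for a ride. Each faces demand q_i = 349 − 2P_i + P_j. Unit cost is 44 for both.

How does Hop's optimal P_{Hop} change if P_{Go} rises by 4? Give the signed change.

Hop's profit: π = (P_{Hop} − 44)(349 − 2P_{Hop} + P_{Go}).
∂π/∂P_{Hop} = 437 − 4P_{Hop} + P_{Go} = 0 ⇒ P_{Hop} = 109.25 + 0.25P_{Go}.
The reaction-function slope is 0.25, so a 4-unit rise in P_{Go} moves P_{Hop} by 0.25 × 4 = 1. Hop's best response rises — the actions are strategic complements.

1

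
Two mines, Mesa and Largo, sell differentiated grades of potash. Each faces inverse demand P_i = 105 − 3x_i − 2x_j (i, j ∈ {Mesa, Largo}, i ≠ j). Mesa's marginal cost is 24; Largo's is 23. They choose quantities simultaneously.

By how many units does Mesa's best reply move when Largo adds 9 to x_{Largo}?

Mine Mesa's profit: π = x_{Mesa}(105 − 3x_{Mesa} − 2x_{Largo}) − 24x_{Mesa}.
∂π/∂x_{Mesa} = 81 − 6x_{Mesa} − 2x_{Largo} = 0 ⇒ x_{Mesa} = 13.5 − (1/3)x_{Largo}.
The reaction-function slope is −1/3, so a 9-unit rise in x_{Largo} moves x_{Mesa} by −1/3 × 9 = −3. Mesa's best response falls — the actions are strategic substitutes.

-3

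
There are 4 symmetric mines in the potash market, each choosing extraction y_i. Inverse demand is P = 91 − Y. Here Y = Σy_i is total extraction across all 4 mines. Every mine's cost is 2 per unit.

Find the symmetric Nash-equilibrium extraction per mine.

A representative mine's profit is π_i = y_i(91 − Y) − 2y_i, with Y = y_i + Σ_{j≠i} y_j.
First-order condition: 89 − 2y_i − Σ_{j≠i} y_j = 0.
With identical mines, set every y_j = y: then 89 − 2y − 3y = 0, i.e. y = 89/5 = 17.8.

17.8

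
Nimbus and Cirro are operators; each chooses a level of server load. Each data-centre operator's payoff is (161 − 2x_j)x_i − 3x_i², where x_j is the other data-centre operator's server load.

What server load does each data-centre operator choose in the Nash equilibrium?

Nimbus's payoff is (161 − 2x_C)x_N − 3x_N².
∂π/∂x_N = 161 − 2x_C − 6x_N = 0, so x_N = 161/6 − (1/3)x_C.
The game is symmetric, so in equilibrium x_C = x_N: the reaction function gives (4/3)x_N = 161/6, hence x_N = 20.125.

20.125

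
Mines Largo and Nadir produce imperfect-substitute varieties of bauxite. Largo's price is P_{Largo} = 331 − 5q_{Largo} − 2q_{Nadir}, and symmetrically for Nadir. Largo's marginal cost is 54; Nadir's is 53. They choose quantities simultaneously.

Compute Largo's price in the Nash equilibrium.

169.3125

Mine Largo's profit: π = q_{Largo}(331 − 5q_{Largo} − 2q_{Nadir}) − 54q_{Largo}.
∂π/∂q_{Largo} = 277 − 10q_{Largo} − 2q_{Nadir} = 0 ⇒ q_{Largo} = 27.7 − 0.2q_{Nadir}.
Similarly q_{Nadir} = 27.8 − 0.2q_{Largo}.
Substituting the second reaction function into the first: q_{Largo} = 27.7 − 0.2(27.8 − 0.2q_{Largo}), which gives 0.96q_{Largo} = 22.14 ⇒ q_{Largo} = 23.0625.
Then q_{Nadir} = 27.8 − 0.2·23.0625 = 23.1875.
P_{Largo} = 331 − 5·23.0625 − 2·23.1875 = 169.3125.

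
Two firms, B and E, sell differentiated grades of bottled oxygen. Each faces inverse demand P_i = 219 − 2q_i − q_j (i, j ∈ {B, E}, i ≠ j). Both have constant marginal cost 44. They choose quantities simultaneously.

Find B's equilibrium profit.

2450

Firm B's profit: π = q_B(219 − 2q_B − q_E) − 44q_B.
∂π/∂q_B = 175 − 4q_B − q_E = 0 ⇒ q_B = 43.75 − 0.25q_E.
By symmetry q_E = q_B; substituting into the reaction function, 1.25q_B = 43.75 and q_B = 35.
P_B = 219 − 2·35 − 35 = 114.
Profit = (114 − 44)·35 = 2450.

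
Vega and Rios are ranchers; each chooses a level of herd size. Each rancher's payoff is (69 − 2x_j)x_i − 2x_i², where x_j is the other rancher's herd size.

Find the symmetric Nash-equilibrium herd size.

Vega's payoff is (69 − 2x_R)x_V − 2x_V².
∂π/∂x_V = 69 − 2x_R − 4x_V = 0, so x_V = 17.25 − 0.5x_R.
Setting x_V = x_R in the reaction function: x_V = 17.25 − 0.5x_V, so x_V = 17.25 / 1.5 = 11.5.

11.5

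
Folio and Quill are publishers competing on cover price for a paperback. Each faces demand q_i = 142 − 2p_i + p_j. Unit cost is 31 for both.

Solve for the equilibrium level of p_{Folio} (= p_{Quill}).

68

Folio's profit: π = (p_{Folio} − 31)(142 − 2p_{Folio} + p_{Quill}).
∂π/∂p_{Folio} = 204 − 4p_{Folio} + p_{Quill} = 0 ⇒ p_{Folio} = 51 + 0.25p_{Quill}.
The game is symmetric, so in equilibrium p_{Quill} = p_{Folio}: the reaction function gives 0.75p_{Folio} = 51, hence p_{Folio} = 68.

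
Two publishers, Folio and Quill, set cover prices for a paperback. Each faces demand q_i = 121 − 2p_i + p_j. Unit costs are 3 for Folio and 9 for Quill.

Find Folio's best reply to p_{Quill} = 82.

Folio's profit: π = (p_{Folio} − 3)(121 − 2p_{Folio} + p_{Quill}).
∂π/∂p_{Folio} = 127 − 4p_{Folio} + p_{Quill} = 0 ⇒ p_{Folio} = 31.75 + 0.25p_{Quill}.
At p_{Quill} = 82: p_{Folio} = 31.75 + 0.25·82 = 52.25.

52.25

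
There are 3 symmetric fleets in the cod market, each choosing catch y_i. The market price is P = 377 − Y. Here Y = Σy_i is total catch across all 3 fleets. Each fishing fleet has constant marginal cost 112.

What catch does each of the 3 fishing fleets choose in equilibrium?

66.25

A representative fishing fleet's profit is π_i = y_i(377 − Y) − 112y_i, with Y = y_i + Σ_{j≠i} y_j.
First-order condition: 265 − 2y_i − Σ_{j≠i} y_j = 0.
Imposing symmetry (y_j = y for all j) turns Σ_{j≠i} y_j into 2y, so 265 = 4y and y = 66.25.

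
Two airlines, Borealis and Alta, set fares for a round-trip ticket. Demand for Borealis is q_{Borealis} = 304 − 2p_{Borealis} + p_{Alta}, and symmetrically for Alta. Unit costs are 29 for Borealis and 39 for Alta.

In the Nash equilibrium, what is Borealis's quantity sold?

Borealis's profit: π = (p_{Borealis} − 29)(304 − 2p_{Borealis} + p_{Alta}).
∂π/∂p_{Borealis} = 362 − 4p_{Borealis} + p_{Alta} = 0 ⇒ p_{Borealis} = 90.5 + 0.25p_{Alta}.
Similarly p_{Alta} = 95.5 + 0.25p_{Borealis}.
Substituting the second reaction function into the first: p_{Borealis} = 90.5 + 0.25(95.5 + 0.25p_{Borealis}), which gives 0.9375p_{Borealis} = 114.375 ⇒ p_{Borealis} = 122.
Then p_{Alta} = 95.5 + 0.25·122 = 126.
q_{Borealis} = 304 − 2·122 + 126 = 186.

186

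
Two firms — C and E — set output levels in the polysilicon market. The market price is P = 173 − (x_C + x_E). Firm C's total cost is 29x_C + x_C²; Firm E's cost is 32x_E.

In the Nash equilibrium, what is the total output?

81

Firm C's profit: π = x_C(173 − (x_C + x_E)) − 29x_C − x_C².
∂π/∂x_C = 144 − 4x_C − x_E = 0, so x_C = 36 − 0.25x_E.
For E: ∂π/∂x_E = 141 − 2x_E − x_C = 0 ⇒ x_E = 70.5 − 0.5x_C.
Plugging x_E into C's best response: x_C = 36 − 0.25(70.5 − 0.5x_C) ⇒ 0.875x_C = 18.375, so x_C = 21.
Then x_E = 70.5 − 0.5·21 = 60.
Total output: 21 + 60 = 81.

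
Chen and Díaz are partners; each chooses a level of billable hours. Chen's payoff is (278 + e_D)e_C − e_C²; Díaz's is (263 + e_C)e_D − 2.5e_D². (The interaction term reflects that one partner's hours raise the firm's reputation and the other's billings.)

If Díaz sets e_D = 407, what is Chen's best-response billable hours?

Expanding Chen's payoff: 278e_C + e_De_C − e_C².
∂π/∂e_C = 278 + e_D − 2e_C = 0, so e_C = 139 + 0.5e_D.
At e_D = 407: e_C = 139 + 0.5·407 = 342.5.

342.5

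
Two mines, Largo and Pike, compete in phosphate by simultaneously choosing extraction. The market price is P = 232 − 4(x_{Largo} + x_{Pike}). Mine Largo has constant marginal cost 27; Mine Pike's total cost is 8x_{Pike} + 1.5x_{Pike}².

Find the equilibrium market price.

Mine Largo's profit: π = x_{Largo}(232 − 4(x_{Largo} + x_{Pike})) − 27x_{Largo}.
∂π/∂x_{Largo} = 205 − 8x_{Largo} − 4x_{Pike} = 0, so x_{Largo} = 25.625 − 0.5x_{Pike}.
For Pike: ∂π/∂x_{Pike} = 224 − 11x_{Pike} − 4x_{Largo} = 0 ⇒ x_{Pike} = 224/11 − (4/11)x_{Largo}.
Substituting the second reaction function into the first: x_{Largo} = 25.625 − 0.5(224/11 − (4/11)x_{Largo}), which gives (9/11)x_{Largo} = 1359/88 ⇒ x_{Largo} = 18.875.
Then x_{Pike} = 224/11 − (4/11)·18.875 = 13.5.
Equilibrium price: P = 232 − 4·32.375 = 102.5.

102.5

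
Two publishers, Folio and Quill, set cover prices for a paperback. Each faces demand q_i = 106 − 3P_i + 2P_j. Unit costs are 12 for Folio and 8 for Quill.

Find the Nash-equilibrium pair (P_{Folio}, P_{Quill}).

34.75, 33.25

Folio's profit: π = (P_{Folio} − 12)(106 − 3P_{Folio} + 2P_{Quill}).
∂π/∂P_{Folio} = 142 − 6P_{Folio} + 2P_{Quill} = 0 ⇒ P_{Folio} = 71/3 + (1/3)P_{Quill}.
Similarly P_{Quill} = 65/3 + (1/3)P_{Folio}.
Solving the two reaction functions simultaneously: (1 − (1/3)(1/3))P_{Folio} = 71/3 + (1/3)·(65/3), so (8/9)P_{Folio} = 278/9 and P_{Folio} = 34.75.
Then P_{Quill} = 65/3 + (1/3)·34.75 = 33.25.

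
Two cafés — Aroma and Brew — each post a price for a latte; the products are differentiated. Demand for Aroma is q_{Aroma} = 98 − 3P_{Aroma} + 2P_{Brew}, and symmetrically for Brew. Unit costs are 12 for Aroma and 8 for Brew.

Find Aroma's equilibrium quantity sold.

62.25

Aroma's profit: π = (P_{Aroma} − 12)(98 − 3P_{Aroma} + 2P_{Brew}).
∂π/∂P_{Aroma} = 134 − 6P_{Aroma} + 2P_{Brew} = 0 ⇒ P_{Aroma} = 67/3 + (1/3)P_{Brew}.
Similarly P_{Brew} = 61/3 + (1/3)P_{Aroma}.
Substituting the second reaction function into the first: P_{Aroma} = 67/3 + (1/3)(61/3 + (1/3)P_{Aroma}), which gives (8/9)P_{Aroma} = 262/9 ⇒ P_{Aroma} = 32.75.
Then P_{Brew} = 61/3 + (1/3)·32.75 = 31.25.
q_{Aroma} = 98 − 3·32.75 + 2·31.25 = 62.25.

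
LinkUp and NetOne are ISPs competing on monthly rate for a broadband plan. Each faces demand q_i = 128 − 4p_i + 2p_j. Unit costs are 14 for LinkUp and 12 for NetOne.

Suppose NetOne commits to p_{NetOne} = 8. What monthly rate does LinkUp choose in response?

LinkUp's profit: π = (p_{LinkUp} − 14)(128 − 4p_{LinkUp} + 2p_{NetOne}).
∂π/∂p_{LinkUp} = 184 − 8p_{LinkUp} + 2p_{NetOne} = 0 ⇒ p_{LinkUp} = 23 + 0.25p_{NetOne}.
At p_{NetOne} = 8: p_{LinkUp} = 23 + 0.25·8 = 25.

25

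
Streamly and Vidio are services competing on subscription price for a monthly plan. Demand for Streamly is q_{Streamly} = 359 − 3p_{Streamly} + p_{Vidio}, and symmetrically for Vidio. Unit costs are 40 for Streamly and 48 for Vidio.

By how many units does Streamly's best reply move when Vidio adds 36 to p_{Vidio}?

Streamly's profit: π = (p_{Streamly} − 40)(359 − 3p_{Streamly} + p_{Vidio}).
∂π/∂p_{Streamly} = 479 − 6p_{Streamly} + p_{Vidio} = 0 ⇒ p_{Streamly} = 479/6 + (1/6)p_{Vidio}.
The reaction-function slope is 1/6, so a 36-unit rise in p_{Vidio} moves p_{Streamly} by 1/6 × 36 = 6. Streamly's best response rises — the actions are strategic complements.

6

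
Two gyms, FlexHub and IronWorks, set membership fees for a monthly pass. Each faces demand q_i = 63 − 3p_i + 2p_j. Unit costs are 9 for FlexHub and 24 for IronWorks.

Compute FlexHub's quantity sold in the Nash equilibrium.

48.9375

FlexHub's profit: π = (p_{FlexHub} − 9)(63 − 3p_{FlexHub} + 2p_{IronWorks}).
∂π/∂p_{FlexHub} = 90 − 6p_{FlexHub} + 2p_{IronWorks} = 0 ⇒ p_{FlexHub} = 15 + (1/3)p_{IronWorks}.
Similarly p_{IronWorks} = 22.5 + (1/3)p_{FlexHub}.
Solving the two reaction functions simultaneously: (1 − (1/3)(1/3))p_{FlexHub} = 15 + (1/3)·22.5, so (8/9)p_{FlexHub} = 22.5 and p_{FlexHub} = 25.3125.
Then p_{IronWorks} = 22.5 + (1/3)·25.3125 = 30.9375.
q_{FlexHub} = 63 − 3·25.3125 + 2·30.9375 = 48.9375.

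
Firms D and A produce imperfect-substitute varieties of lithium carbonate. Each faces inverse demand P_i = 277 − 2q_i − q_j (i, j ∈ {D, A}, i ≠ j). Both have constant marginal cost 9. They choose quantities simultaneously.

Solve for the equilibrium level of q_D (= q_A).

Firm D's profit: π = q_D(277 − 2q_D − q_A) − 9q_D.
∂π/∂q_D = 268 − 4q_D − q_A = 0 ⇒ q_D = 67 − 0.25q_A.
Setting q_D = q_A in the reaction function: q_D = 67 − 0.25q_D, so q_D = 67 / 1.25 = 53.6.

53.6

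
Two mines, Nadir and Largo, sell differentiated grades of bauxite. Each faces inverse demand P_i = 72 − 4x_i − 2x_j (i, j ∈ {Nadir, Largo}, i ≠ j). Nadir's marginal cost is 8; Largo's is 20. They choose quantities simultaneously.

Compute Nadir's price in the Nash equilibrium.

35.2

Mine Nadir's profit: π = x_{Nadir}(72 − 4x_{Nadir} − 2x_{Largo}) − 8x_{Nadir}.
∂π/∂x_{Nadir} = 64 − 8x_{Nadir} − 2x_{Largo} = 0 ⇒ x_{Nadir} = 8 − 0.25x_{Largo}.
Similarly x_{Largo} = 6.5 − 0.25x_{Nadir}.
Plugging x_{Largo} into Nadir's best response: x_{Nadir} = 8 − 0.25(6.5 − 0.25x_{Nadir}) ⇒ 0.9375x_{Nadir} = 6.375, so x_{Nadir} = 6.8.
Then x_{Largo} = 6.5 − 0.25·6.8 = 4.8.
P_{Nadir} = 72 − 4·6.8 − 2·4.8 = 35.2.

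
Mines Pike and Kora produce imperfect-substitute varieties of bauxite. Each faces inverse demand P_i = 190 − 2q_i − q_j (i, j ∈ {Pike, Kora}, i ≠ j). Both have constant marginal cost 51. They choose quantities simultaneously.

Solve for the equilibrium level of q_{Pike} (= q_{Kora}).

Mine Pike's profit: π = q_{Pike}(190 − 2q_{Pike} − q_{Kora}) − 51q_{Pike}.
∂π/∂q_{Pike} = 139 − 4q_{Pike} − q_{Kora} = 0 ⇒ q_{Pike} = 34.75 − 0.25q_{Kora}.
Setting q_{Pike} = q_{Kora} in the reaction function: q_{Pike} = 34.75 − 0.25q_{Pike}, so q_{Pike} = 34.75 / 1.25 = 27.8.

27.8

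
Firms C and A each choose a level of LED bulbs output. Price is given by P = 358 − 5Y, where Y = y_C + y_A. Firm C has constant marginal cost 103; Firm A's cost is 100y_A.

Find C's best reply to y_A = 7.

Firm C's profit: π = y_C(358 − 5(y_C + y_A)) − 103y_C.
∂π/∂y_C = 255 − 10y_C − 5y_A = 0, so y_C = 25.5 − 0.5y_A.
At y_A = 7: y_C = 25.5 − 0.5·7 = 22.

22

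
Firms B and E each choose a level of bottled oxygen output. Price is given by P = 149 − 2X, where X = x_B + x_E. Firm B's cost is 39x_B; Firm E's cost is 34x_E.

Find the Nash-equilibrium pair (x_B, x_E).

Firm B's profit: π = x_B(149 − 2(x_B + x_E)) − 39x_B.
∂π/∂x_B = 110 − 4x_B − 2x_E = 0, so x_B = 27.5 − 0.5x_E.
By the same steps for E: x_E = 28.75 − 0.5x_B.
Plugging x_E into B's best response: x_B = 27.5 − 0.5(28.75 − 0.5x_B) ⇒ 0.75x_B = 13.125, so x_B = 17.5.
Then x_E = 28.75 − 0.5·17.5 = 20.

17.5, 20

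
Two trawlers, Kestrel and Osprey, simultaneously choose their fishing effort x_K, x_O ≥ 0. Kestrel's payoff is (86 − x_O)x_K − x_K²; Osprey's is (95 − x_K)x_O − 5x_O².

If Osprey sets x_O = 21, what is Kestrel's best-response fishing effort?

Expanding Kestrel's payoff: 86x_K − x_Ox_K − x_K².
∂π/∂x_K = 86 − x_O − 2x_K = 0, so x_K = 43 − 0.5x_O.
At x_O = 21: x_K = 43 − 0.5·21 = 32.5.

32.5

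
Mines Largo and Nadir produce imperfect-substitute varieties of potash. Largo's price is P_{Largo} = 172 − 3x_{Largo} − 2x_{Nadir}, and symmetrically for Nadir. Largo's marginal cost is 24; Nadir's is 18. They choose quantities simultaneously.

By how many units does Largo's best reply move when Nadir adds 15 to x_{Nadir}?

-5

Mine Largo's profit: π = x_{Largo}(172 − 3x_{Largo} − 2x_{Nadir}) − 24x_{Largo}.
∂π/∂x_{Largo} = 148 − 6x_{Largo} − 2x_{Nadir} = 0 ⇒ x_{Largo} = 74/3 − (1/3)x_{Nadir}.
The reaction-function slope is −1/3, so a 15-unit rise in x_{Nadir} moves x_{Largo} by −1/3 × 15 = −5. Largo's best response falls — the actions are strategic substitutes.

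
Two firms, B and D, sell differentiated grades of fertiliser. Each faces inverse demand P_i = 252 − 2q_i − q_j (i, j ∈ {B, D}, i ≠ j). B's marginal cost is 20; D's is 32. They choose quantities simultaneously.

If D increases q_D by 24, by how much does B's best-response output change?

Firm B's profit: π = q_B(252 − 2q_B − q_D) − 20q_B.
∂π/∂q_B = 232 − 4q_B − q_D = 0 ⇒ q_B = 58 − 0.25q_D.
The reaction-function slope is −0.25, so a 24-unit rise in q_D moves q_B by −0.25 × 24 = −6. B's best response falls — the actions are strategic substitutes.

-6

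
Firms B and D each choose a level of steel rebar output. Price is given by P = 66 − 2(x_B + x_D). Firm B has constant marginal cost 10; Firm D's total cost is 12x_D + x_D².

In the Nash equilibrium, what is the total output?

16.6

Firm B's profit: π = x_B(66 − 2(x_B + x_D)) − 10x_B.
∂π/∂x_B = 56 − 4x_B − 2x_D = 0, so x_B = 14 − 0.5x_D.
For D: ∂π/∂x_D = 54 − 6x_D − 2x_B = 0 ⇒ x_D = 9 − (1/3)x_B.
Solving the two reaction functions simultaneously: (1 − (−0.5)(−1/3))x_B = 14 − 0.5·9, so (5/6)x_B = 9.5 and x_B = 11.4.
Then x_D = 9 − (1/3)·11.4 = 5.2.
Total output: 11.4 + 5.2 = 16.6.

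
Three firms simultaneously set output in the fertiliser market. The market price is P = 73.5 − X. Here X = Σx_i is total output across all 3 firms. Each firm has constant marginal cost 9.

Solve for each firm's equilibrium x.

16.125

A representative firm's profit is π_i = x_i(73.5 − X) − 9x_i, with X = x_i + Σ_{j≠i} x_j.
First-order condition: 64.5 − 2x_i − Σ_{j≠i} x_j = 0.
In a symmetric equilibrium every firm chooses the same x, so Σ_{j≠i} x_j = 2x. The condition becomes 64.5 − 4x = 0, giving x = 64.5/4 = 16.125.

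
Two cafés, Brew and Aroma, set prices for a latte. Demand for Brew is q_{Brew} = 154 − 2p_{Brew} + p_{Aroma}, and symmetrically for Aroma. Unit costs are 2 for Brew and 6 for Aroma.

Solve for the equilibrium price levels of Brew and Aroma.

53.2, 54.8

Brew's profit: π = (p_{Brew} − 2)(154 − 2p_{Brew} + p_{Aroma}).
∂π/∂p_{Brew} = 158 − 4p_{Brew} + p_{Aroma} = 0 ⇒ p_{Brew} = 39.5 + 0.25p_{Aroma}.
Similarly p_{Aroma} = 41.5 + 0.25p_{Brew}.
Substituting the second reaction function into the first: p_{Brew} = 39.5 + 0.25(41.5 + 0.25p_{Brew}), which gives 0.9375p_{Brew} = 49.875 ⇒ p_{Brew} = 53.2.
Then p_{Aroma} = 41.5 + 0.25·53.2 = 54.8.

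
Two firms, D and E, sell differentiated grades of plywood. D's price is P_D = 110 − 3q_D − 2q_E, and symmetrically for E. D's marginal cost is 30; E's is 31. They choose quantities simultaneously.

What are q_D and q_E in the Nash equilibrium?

10.0625, 9.8125

Firm D's profit: π = q_D(110 − 3q_D − 2q_E) − 30q_D.
∂π/∂q_D = 80 − 6q_D − 2q_E = 0 ⇒ q_D = 40/3 − (1/3)q_E.
Similarly q_E = 79/6 − (1/3)q_D.
Solving the two reaction functions simultaneously: (1 − (−1/3)(−1/3))q_D = 40/3 − (1/3)·(79/6), so (8/9)q_D = 161/18 and q_D = 10.0625.
Then q_E = 79/6 − (1/3)·10.0625 = 9.8125.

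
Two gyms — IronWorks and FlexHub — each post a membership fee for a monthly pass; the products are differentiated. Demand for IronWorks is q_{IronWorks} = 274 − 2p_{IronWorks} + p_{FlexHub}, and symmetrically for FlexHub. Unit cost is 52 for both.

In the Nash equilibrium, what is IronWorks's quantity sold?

IronWorks's profit: π = (p_{IronWorks} − 52)(274 − 2p_{IronWorks} + p_{FlexHub}).
∂π/∂p_{IronWorks} = 378 − 4p_{IronWorks} + p_{FlexHub} = 0 ⇒ p_{IronWorks} = 94.5 + 0.25p_{FlexHub}.
By symmetry p_{FlexHub} = p_{IronWorks}; substituting into the reaction function, 0.75p_{IronWorks} = 94.5 and p_{IronWorks} = 126.
q_{IronWorks} = 274 − 2·126 + 126 = 148.

148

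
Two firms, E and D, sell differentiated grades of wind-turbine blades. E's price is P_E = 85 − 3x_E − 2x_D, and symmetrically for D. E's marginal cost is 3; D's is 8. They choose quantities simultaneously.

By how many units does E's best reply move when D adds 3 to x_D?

Firm E's profit: π = x_E(85 − 3x_E − 2x_D) − 3x_E.
∂π/∂x_E = 82 − 6x_E − 2x_D = 0 ⇒ x_E = 41/3 − (1/3)x_D.
The reaction-function slope is −1/3, so a 3-unit rise in x_D moves x_E by −1/3 × 3 = −1. E's best response falls — the actions are strategic substitutes.

-1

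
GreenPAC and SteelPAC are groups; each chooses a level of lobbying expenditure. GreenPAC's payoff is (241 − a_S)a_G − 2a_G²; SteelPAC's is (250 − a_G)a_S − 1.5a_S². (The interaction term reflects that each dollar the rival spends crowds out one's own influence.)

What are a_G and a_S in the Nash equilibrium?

43, 69

Expanding GreenPAC's payoff: 241a_G − a_Sa_G − 2a_G².
∂π/∂a_G = 241 − a_S − 4a_G = 0, so a_G = 60.25 − 0.25a_S.
Likewise for SteelPAC: a_S = 250/3 − (1/3)a_G.
Substituting the second reaction function into the first: a_G = 60.25 − 0.25(250/3 − (1/3)a_G), which gives (11/12)a_G = 473/12 ⇒ a_G = 43.
Then a_S = 250/3 − (1/3)·43 = 69.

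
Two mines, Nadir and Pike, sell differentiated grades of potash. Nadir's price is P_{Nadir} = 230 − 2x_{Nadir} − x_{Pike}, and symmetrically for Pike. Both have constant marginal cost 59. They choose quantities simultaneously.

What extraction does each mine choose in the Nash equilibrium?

34.2

Mine Nadir's profit: π = x_{Nadir}(230 − 2x_{Nadir} − x_{Pike}) − 59x_{Nadir}.
∂π/∂x_{Nadir} = 171 − 4x_{Nadir} − x_{Pike} = 0 ⇒ x_{Nadir} = 42.75 − 0.25x_{Pike}.
The game is symmetric, so in equilibrium x_{Pike} = x_{Nadir}: the reaction function gives 1.25x_{Nadir} = 42.75, hence x_{Nadir} = 34.2.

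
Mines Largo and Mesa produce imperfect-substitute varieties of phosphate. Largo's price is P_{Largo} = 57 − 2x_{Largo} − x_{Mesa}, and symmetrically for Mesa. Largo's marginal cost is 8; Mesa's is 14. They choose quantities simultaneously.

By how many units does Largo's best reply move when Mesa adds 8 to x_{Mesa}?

Mine Largo's profit: π = x_{Largo}(57 − 2x_{Largo} − x_{Mesa}) − 8x_{Largo}.
∂π/∂x_{Largo} = 49 − 4x_{Largo} − x_{Mesa} = 0 ⇒ x_{Largo} = 12.25 − 0.25x_{Mesa}.
The reaction-function slope is −0.25, so an 8-unit rise in x_{Mesa} moves x_{Largo} by −0.25 × 8 = −2. Largo's best response falls — the actions are strategic substitutes.

-2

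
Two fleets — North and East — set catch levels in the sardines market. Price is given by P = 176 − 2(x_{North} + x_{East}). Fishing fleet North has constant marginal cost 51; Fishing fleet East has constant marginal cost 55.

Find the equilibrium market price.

Fishing fleet North's profit: π = x_{North}(176 − 2(x_{North} + x_{East})) − 51x_{North}.
∂π/∂x_{North} = 125 − 4x_{North} − 2x_{East} = 0, so x_{North} = 31.25 − 0.5x_{East}.
By the same steps for East: x_{East} = 30.25 − 0.5x_{North}.
Plugging x_{East} into North's best response: x_{North} = 31.25 − 0.5(30.25 − 0.5x_{North}) ⇒ 0.75x_{North} = 16.125, so x_{North} = 21.5.
Then x_{East} = 30.25 − 0.5·21.5 = 19.5.
Equilibrium price: P = 176 − 2·41 = 94.

94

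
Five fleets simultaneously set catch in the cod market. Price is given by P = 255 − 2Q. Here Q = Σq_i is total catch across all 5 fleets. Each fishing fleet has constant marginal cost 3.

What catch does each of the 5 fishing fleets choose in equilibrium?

21

A representative fishing fleet's profit is π_i = q_i(255 − 2Q) − 3q_i, with Q = q_i + Σ_{j≠i} q_j.
First-order condition: 252 − 4q_i − 2Σ_{j≠i} q_j = 0.
In a symmetric equilibrium every fishing fleet chooses the same q, so Σ_{j≠i} q_j = 4q. The condition becomes 252 − 12q = 0, giving q = 252/12 = 21.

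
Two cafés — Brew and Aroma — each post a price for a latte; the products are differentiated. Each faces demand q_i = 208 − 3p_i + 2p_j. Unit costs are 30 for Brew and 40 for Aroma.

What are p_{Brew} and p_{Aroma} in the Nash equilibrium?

76.375, 80.125

Brew's profit: π = (p_{Brew} − 30)(208 − 3p_{Brew} + 2p_{Aroma}).
∂π/∂p_{Brew} = 298 − 6p_{Brew} + 2p_{Aroma} = 0 ⇒ p_{Brew} = 149/3 + (1/3)p_{Aroma}.
Similarly p_{Aroma} = 164/3 + (1/3)p_{Brew}.
Solving the two reaction functions simultaneously: (1 − (1/3)(1/3))p_{Brew} = 149/3 + (1/3)·(164/3), so (8/9)p_{Brew} = 611/9 and p_{Brew} = 76.375.
Then p_{Aroma} = 164/3 + (1/3)·76.375 = 80.125.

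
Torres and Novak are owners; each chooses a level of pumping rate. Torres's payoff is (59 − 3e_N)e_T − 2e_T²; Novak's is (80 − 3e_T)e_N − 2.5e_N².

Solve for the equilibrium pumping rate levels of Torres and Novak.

5, 13

Expanding Torres's payoff: 59e_T − 3e_Ne_T − 2e_T².
∂π/∂e_T = 59 − 3e_N − 4e_T = 0, so e_T = 14.75 − 0.75e_N.
Likewise for Novak: e_N = 16 − 0.6e_T.
Plugging e_N into Torres's best response: e_T = 14.75 − 0.75(16 − 0.6e_T) ⇒ 0.55e_T = 2.75, so e_T = 5.
Then e_N = 16 − 0.6·5 = 13.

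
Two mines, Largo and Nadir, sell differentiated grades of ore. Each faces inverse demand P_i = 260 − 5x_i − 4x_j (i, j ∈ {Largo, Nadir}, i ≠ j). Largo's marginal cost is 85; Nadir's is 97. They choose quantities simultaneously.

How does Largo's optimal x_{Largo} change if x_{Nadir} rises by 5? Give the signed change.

-2

Mine Largo's profit: π = x_{Largo}(260 − 5x_{Largo} − 4x_{Nadir}) − 85x_{Largo}.
∂π/∂x_{Largo} = 175 − 10x_{Largo} − 4x_{Nadir} = 0 ⇒ x_{Largo} = 17.5 − 0.4x_{Nadir}.
The reaction-function slope is −0.4, so a 5-unit rise in x_{Nadir} moves x_{Largo} by −0.4 × 5 = −2. Largo's best response falls — the actions are strategic substitutes.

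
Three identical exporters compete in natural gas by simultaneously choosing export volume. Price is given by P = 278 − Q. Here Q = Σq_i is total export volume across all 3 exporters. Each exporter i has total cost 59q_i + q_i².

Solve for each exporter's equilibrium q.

A representative exporter's profit is π_i = q_i(278 − Q) − 59q_i − q_i², with Q = q_i + Σ_{j≠i} q_j.
First-order condition: 219 − 4q_i − Σ_{j≠i} q_j = 0.
With identical exporters, set every q_j = q: then 219 − 4q − 2q = 0, i.e. q = 219/6 = 36.5.

36.5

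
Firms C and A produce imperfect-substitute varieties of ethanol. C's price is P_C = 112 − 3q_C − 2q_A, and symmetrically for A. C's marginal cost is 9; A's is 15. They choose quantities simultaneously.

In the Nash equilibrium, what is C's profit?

526.6875

Firm C's profit: π = q_C(112 − 3q_C − 2q_A) − 9q_C.
∂π/∂q_C = 103 − 6q_C − 2q_A = 0 ⇒ q_C = 103/6 − (1/3)q_A.
Similarly q_A = 97/6 − (1/3)q_C.
Substituting the second reaction function into the first: q_C = 103/6 − (1/3)(97/6 − (1/3)q_C), which gives (8/9)q_C = 106/9 ⇒ q_C = 13.25.
Then q_A = 97/6 − (1/3)·13.25 = 11.75.
P_C = 112 − 3·13.25 − 2·11.75 = 48.75.
Profit = (48.75 − 9)·13.25 = 526.6875.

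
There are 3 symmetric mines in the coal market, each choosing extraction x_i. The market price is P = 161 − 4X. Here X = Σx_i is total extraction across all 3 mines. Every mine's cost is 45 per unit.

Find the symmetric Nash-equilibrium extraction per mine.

7.25

A representative mine's profit is π_i = x_i(161 − 4X) − 45x_i, with X = x_i + Σ_{j≠i} x_j.
First-order condition: 116 − 8x_i − 4Σ_{j≠i} x_j = 0.
With identical mines, set every x_j = x: then 116 − 8x − 8x = 0, i.e. x = 116/16 = 7.25.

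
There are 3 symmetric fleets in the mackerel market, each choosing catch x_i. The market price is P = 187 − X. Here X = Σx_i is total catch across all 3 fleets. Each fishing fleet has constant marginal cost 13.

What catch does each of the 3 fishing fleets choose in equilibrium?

A representative fishing fleet's profit is π_i = x_i(187 − X) − 13x_i, with X = x_i + Σ_{j≠i} x_j.
First-order condition: 174 − 2x_i − Σ_{j≠i} x_j = 0.
With identical fishing fleets, set every x_j = x: then 174 − 2x − 2x = 0, i.e. x = 174/4 = 43.5.

43.5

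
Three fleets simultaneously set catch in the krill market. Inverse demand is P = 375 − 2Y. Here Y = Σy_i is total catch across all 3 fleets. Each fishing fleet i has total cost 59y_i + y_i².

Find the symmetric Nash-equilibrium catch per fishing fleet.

A representative fishing fleet's profit is π_i = y_i(375 − 2Y) − 59y_i − y_i², with Y = y_i + Σ_{j≠i} y_j.
First-order condition: 316 − 6y_i − 2Σ_{j≠i} y_j = 0.
In a symmetric equilibrium every fishing fleet chooses the same y, so Σ_{j≠i} y_j = 2y. The condition becomes 316 − 10y = 0, giving y = 316/10 = 31.6.

31.6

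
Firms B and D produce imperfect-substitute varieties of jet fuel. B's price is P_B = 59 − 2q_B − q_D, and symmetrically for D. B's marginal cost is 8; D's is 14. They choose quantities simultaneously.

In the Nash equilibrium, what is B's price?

29.2

Firm B's profit: π = q_B(59 − 2q_B − q_D) − 8q_B.
∂π/∂q_B = 51 − 4q_B − q_D = 0 ⇒ q_B = 12.75 − 0.25q_D.
Similarly q_D = 11.25 − 0.25q_B.
Plugging q_D into B's best response: q_B = 12.75 − 0.25(11.25 − 0.25q_B) ⇒ 0.9375q_B = 9.9375, so q_B = 10.6.
Then q_D = 11.25 − 0.25·10.6 = 8.6.
P_B = 59 − 2·10.6 − 8.6 = 29.2.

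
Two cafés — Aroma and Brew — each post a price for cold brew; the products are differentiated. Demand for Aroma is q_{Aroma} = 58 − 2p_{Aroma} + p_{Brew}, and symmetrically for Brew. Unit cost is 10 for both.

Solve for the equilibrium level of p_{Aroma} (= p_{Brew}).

Aroma's profit: π = (p_{Aroma} − 10)(58 − 2p_{Aroma} + p_{Brew}).
∂π/∂p_{Aroma} = 78 − 4p_{Aroma} + p_{Brew} = 0 ⇒ p_{Aroma} = 19.5 + 0.25p_{Brew}.
By symmetry p_{Brew} = p_{Aroma}; substituting into the reaction function, 0.75p_{Aroma} = 19.5 and p_{Aroma} = 26.

26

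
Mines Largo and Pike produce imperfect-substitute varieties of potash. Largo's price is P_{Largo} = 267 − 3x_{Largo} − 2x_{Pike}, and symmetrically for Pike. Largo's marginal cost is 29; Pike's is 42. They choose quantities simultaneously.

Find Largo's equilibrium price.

Mine Largo's profit: π = x_{Largo}(267 − 3x_{Largo} − 2x_{Pike}) − 29x_{Largo}.
∂π/∂x_{Largo} = 238 − 6x_{Largo} − 2x_{Pike} = 0 ⇒ x_{Largo} = 119/3 − (1/3)x_{Pike}.
Similarly x_{Pike} = 37.5 − (1/3)x_{Largo}.
Substituting the second reaction function into the first: x_{Largo} = 119/3 − (1/3)(37.5 − (1/3)x_{Largo}), which gives (8/9)x_{Largo} = 163/6 ⇒ x_{Largo} = 30.5625.
Then x_{Pike} = 37.5 − (1/3)·30.5625 = 27.3125.
P_{Largo} = 267 − 3·30.5625 − 2·27.3125 = 120.6875.

120.6875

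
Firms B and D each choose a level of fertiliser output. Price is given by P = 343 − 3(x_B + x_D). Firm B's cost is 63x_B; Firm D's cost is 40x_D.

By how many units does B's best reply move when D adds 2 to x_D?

-1

Firm B's profit: π = x_B(343 − 3(x_B + x_D)) − 63x_B.
∂π/∂x_B = 280 − 6x_B − 3x_D = 0, so x_B = 140/3 − 0.5x_D.
The reaction-function slope is −0.5, so a 2-unit rise in x_D moves x_B by −0.5 × 2 = −1. B's best response falls — the actions are strategic substitutes.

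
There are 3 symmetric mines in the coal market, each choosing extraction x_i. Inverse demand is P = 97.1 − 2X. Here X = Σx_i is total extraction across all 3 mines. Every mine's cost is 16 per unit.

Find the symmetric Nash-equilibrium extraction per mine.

10.1375

A representative mine's profit is π_i = x_i(97.1 − 2X) − 16x_i, with X = x_i + Σ_{j≠i} x_j.
First-order condition: 81.1 − 4x_i − 2Σ_{j≠i} x_j = 0.
Imposing symmetry (x_j = x for all j) turns Σ_{j≠i} x_j into 2x, so 81.1 = 8x and x = 10.1375.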